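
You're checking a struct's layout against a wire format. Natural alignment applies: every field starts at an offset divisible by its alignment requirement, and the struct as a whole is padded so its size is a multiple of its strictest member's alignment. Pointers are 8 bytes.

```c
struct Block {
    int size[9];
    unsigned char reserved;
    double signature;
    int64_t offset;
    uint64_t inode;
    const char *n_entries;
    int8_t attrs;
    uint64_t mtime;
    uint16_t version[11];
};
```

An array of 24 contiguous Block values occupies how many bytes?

2688

0..36  size  (36B, 4-aligned)
36..37  reserved  (1B, 1-aligned)
37..40  -- padding (3B)
40..48  signature  (8B, 8-aligned)
48..56  offset  (8B, 8-aligned)
56..64  inode  (8B, 8-aligned)
64..72  n_entries  (8B, 8-aligned)
72..73  attrs  (1B, 1-aligned)
73..80  -- padding (7B)
80..88  mtime  (8B, 8-aligned)
88..110  version  (22B, 2-aligned)
110..112  -- tail padding (2B)
sizeof = 112, alignof = 8
array of 24: 24 × 112 = 2688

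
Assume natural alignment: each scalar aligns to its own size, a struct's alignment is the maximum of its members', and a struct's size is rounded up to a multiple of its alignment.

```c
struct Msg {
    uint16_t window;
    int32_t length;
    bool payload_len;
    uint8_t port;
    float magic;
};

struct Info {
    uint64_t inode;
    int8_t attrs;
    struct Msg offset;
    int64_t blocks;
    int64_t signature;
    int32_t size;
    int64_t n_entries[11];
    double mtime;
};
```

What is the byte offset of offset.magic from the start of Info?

Msg: window at 0 (size 2, align 2) → ends 2; pad 2 to align 4 for length; length at 4 (size 4, align 4) → ends 8; payload_len at 8 (size 1, align 1) → ends 9; port at 9 (size 1, align 1) → ends 10; pad 2 to align 4 for magic; magic at 12 (size 4, align 4) → ends 16; total 16 bytes, alignment 4
inode at 0 (size 8, align 8) → ends 8
attrs at 8 (size 1, align 1) → ends 9
pad 3 to align 4 for offset
offset at 12 (size 16, align 4) → ends 28
within Msg: magic at 12
12 + 12 = 24

24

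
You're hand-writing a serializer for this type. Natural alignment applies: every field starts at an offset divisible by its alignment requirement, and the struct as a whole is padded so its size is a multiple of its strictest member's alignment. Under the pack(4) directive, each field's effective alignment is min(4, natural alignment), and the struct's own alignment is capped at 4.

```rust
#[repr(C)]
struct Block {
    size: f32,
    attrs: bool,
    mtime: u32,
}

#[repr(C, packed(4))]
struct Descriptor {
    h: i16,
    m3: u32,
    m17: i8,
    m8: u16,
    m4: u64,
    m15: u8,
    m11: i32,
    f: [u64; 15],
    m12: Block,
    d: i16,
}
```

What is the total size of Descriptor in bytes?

164 bytes

Block: @0: size [4B, align 4] → 4; @4: attrs [1B, align 1] → 5; +3 pad (align 4); @8: mtime [4B, align 4] → 12; size 12, align 4
@0: h [2B, align 2] → 2
+2 pad (align 4)
@4: m3 [4B, align 4] → 8
@8: m17 [1B, align 1] → 9
+1 pad (align 2)
@10: m8 [2B, align 2] → 12
@12: m4 [8B, align 4] → 20
@20: m15 [1B, align 1] → 21
+3 pad (align 4)
@24: m11 [4B, align 4] → 28
@28: f [120B, align 4] → 148
@148: m12 [12B, align 4] → 160
@160: d [2B, align 2] → 162
+2 tail pad (align 4)
size 164, align 4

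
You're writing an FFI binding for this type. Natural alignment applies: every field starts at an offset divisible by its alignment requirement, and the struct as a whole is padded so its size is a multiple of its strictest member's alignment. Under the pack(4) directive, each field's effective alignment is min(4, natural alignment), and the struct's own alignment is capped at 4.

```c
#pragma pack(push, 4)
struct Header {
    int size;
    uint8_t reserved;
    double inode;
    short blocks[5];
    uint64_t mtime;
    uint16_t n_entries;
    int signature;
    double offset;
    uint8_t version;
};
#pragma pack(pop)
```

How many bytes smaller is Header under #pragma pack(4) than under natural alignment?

natural layout:
  size at 0 (size 4, align 4) → ends 4
  reserved at 4 (size 1, align 1) → ends 5
  pad 3 to align 8 for inode
  inode at 8 (size 8, align 8) → ends 16
  blocks at 16 (size 10, align 2) → ends 26
  pad 6 to align 8 for mtime
  mtime at 32 (size 8, align 8) → ends 40
  n_entries at 40 (size 2, align 2) → ends 42
  pad 2 to align 4 for signature
  signature at 44 (size 4, align 4) → ends 48
  offset at 48 (size 8, align 8) → ends 56
  version at 56 (size 1, align 1) → ends 57
  tail pad 7 to reach multiple of 8
  total 64 bytes, alignment 8
packed(4) layout:
  size at 0 (size 4, align 4) → ends 4
  reserved at 4 (size 1, align 1) → ends 5
  pad 3 to align 4 for inode
  inode at 8 (size 8, align 4) → ends 16
  blocks at 16 (size 10, align 2) → ends 26
  pad 2 to align 4 for mtime
  mtime at 28 (size 8, align 4) → ends 36
  n_entries at 36 (size 2, align 2) → ends 38
  pad 2 to align 4 for signature
  signature at 40 (size 4, align 4) → ends 44
  offset at 44 (size 8, align 4) → ends 52
  version at 52 (size 1, align 1) → ends 53
  tail pad 3 to reach multiple of 4
  total 56 bytes, alignment 4
64 − 56 = 8

8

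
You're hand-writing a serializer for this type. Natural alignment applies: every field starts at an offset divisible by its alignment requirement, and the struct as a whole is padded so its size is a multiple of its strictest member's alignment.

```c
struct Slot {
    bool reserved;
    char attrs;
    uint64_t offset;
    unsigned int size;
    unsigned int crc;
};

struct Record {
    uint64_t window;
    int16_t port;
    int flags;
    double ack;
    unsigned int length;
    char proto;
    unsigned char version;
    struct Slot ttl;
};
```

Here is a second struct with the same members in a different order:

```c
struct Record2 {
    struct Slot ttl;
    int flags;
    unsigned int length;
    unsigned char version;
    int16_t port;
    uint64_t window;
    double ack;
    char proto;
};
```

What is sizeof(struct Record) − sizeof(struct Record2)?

Slot: @0: reserved [1B, align 1] → 1; @1: attrs [1B, align 1] → 2; +6 pad (align 8); @8: offset [8B, align 8] → 16; @16: size [4B, align 4] → 20; @20: crc [4B, align 4] → 24; size 24, align 8
@0: window [8B, align 8] → 8
@8: port [2B, align 2] → 10
+2 pad (align 4)
@12: flags [4B, align 4] → 16
@16: ack [8B, align 8] → 24
@24: length [4B, align 4] → 28
@28: proto [1B, align 1] → 29
@29: version [1B, align 1] → 30
+2 pad (align 8)
@32: ttl [24B, align 8] → 56
size 56, align 8
— Record2 —
@0: ttl [24B, align 8] → 24
@24: flags [4B, align 4] → 28
@28: length [4B, align 4] → 32
@32: version [1B, align 1] → 33
+1 pad (align 2)
@34: port [2B, align 2] → 36
+4 pad (align 8)
@40: window [8B, align 8] → 48
@48: ack [8B, align 8] → 56
@56: proto [1B, align 1] → 57
+7 tail pad (align 8)
size 64, align 8
56 − 64 = -8

-8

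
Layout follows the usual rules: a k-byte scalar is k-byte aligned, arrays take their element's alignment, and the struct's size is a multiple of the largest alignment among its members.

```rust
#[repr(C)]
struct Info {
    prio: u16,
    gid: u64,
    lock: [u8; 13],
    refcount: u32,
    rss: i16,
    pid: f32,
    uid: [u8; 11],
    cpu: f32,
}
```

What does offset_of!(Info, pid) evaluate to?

40

prio at 0 (size 2, align 2) → ends 2
pad 6 to align 8 for gid
gid at 8 (size 8, align 8) → ends 16
lock at 16 (size 13, align 1) → ends 29
pad 3 to align 4 for refcount
refcount at 32 (size 4, align 4) → ends 36
rss at 36 (size 2, align 2) → ends 38
pad 2 to align 4 for pid
pid at 40 (size 4, align 4) → ends 44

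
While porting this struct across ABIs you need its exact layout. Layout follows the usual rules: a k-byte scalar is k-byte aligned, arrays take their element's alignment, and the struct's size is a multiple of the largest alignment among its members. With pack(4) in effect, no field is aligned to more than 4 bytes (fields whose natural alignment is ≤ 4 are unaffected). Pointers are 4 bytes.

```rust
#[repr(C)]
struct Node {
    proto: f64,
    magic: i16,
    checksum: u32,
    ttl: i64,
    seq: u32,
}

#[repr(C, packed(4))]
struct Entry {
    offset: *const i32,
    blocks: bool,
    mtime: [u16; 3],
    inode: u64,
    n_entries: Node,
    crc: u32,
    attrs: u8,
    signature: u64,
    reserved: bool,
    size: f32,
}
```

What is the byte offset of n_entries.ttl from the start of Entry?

Node: proto at 0 (size 8, align 8) → ends 8; magic at 8 (size 2, align 2) → ends 10; pad 2 to align 4 for checksum; checksum at 12 (size 4, align 4) → ends 16; ttl at 16 (size 8, align 8) → ends 24; seq at 24 (size 4, align 4) → ends 28; tail pad 4 to reach multiple of 8; total 32 bytes, alignment 8
offset at 0 (size 4, align 4) → ends 4
blocks at 4 (size 1, align 1) → ends 5
pad 1 to align 2 for mtime
mtime at 6 (size 6, align 2) → ends 12
inode at 12 (size 8, align 4) → ends 20
n_entries at 20 (size 32, align 4) → ends 52
within Node: ttl at 16
20 + 16 = 36

36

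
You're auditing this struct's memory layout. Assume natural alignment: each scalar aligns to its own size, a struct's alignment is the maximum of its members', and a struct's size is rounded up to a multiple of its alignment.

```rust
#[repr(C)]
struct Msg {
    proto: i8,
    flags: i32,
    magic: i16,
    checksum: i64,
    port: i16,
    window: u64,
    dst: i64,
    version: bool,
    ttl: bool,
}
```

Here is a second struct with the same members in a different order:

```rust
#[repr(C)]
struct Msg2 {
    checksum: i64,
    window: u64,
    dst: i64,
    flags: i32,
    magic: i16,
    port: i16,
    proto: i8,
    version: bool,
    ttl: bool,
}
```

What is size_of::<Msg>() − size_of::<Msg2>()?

16

0..1  proto  (1B, 1-aligned)
1..4  -- padding (3B)
4..8  flags  (4B, 4-aligned)
8..10  magic  (2B, 2-aligned)
10..16  -- padding (6B)
16..24  checksum  (8B, 8-aligned)
24..26  port  (2B, 2-aligned)
26..32  -- padding (6B)
32..40  window  (8B, 8-aligned)
40..48  dst  (8B, 8-aligned)
48..49  version  (1B, 1-aligned)
49..50  ttl  (1B, 1-aligned)
50..56  -- tail padding (6B)
sizeof = 56, alignof = 8
— Msg2 —
0..8  checksum  (8B, 8-aligned)
8..16  window  (8B, 8-aligned)
16..24  dst  (8B, 8-aligned)
24..28  flags  (4B, 4-aligned)
28..30  magic  (2B, 2-aligned)
30..32  port  (2B, 2-aligned)
32..33  proto  (1B, 1-aligned)
33..34  version  (1B, 1-aligned)
34..35  ttl  (1B, 1-aligned)
35..40  -- tail padding (5B)
sizeof = 40, alignof = 8
56 − 40 = 16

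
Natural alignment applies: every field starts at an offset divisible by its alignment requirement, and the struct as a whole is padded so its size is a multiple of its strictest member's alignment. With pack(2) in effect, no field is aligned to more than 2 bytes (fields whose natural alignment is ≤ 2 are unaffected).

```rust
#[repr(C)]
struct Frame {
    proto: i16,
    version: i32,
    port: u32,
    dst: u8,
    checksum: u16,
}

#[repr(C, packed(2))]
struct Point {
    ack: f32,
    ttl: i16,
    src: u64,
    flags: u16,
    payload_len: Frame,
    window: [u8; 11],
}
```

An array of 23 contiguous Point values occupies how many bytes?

1012

Frame: @0: proto [2B, align 2] → 2; +2 pad (align 4); @4: version [4B, align 4] → 8; @8: port [4B, align 4] → 12; @12: dst [1B, align 1] → 13; +1 pad (align 2); @14: checksum [2B, align 2] → 16; size 16, align 4
@0: ack [4B, align 2] → 4
@4: ttl [2B, align 2] → 6
@6: src [8B, align 2] → 14
@14: flags [2B, align 2] → 16
@16: payload_len [16B, align 2] → 32
@32: window [11B, align 1] → 43
+1 tail pad (align 2)
size 44, align 2
array of 23: 23 × 44 = 1012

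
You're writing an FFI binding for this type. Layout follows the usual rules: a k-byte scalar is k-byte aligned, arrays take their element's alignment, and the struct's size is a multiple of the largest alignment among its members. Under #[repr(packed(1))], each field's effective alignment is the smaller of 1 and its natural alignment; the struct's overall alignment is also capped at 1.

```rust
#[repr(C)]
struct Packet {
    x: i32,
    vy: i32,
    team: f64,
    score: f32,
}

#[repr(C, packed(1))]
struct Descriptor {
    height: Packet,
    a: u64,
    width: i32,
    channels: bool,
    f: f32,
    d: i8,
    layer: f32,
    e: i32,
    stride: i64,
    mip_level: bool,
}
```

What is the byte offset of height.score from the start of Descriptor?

Packet: @0: x [4B, align 4] → 4; @4: vy [4B, align 4] → 8; @8: team [8B, align 8] → 16; @16: score [4B, align 4] → 20; +4 tail pad (align 8); size 24, align 8
@0: height [24B, align 1] → 24
within Packet: score at 16
0 + 16 = 16

16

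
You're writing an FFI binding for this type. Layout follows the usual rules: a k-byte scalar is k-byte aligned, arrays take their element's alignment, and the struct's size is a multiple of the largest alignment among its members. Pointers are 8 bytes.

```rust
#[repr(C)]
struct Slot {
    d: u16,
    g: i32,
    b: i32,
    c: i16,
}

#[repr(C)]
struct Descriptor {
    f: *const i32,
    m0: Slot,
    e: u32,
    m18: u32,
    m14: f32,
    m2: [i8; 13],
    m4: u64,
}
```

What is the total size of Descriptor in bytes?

Slot: @0: d [2B, align 2] → 2; +2 pad (align 4); @4: g [4B, align 4] → 8; @8: b [4B, align 4] → 12; @12: c [2B, align 2] → 14; +2 tail pad (align 4); size 16, align 4
@0: f [8B, align 8] → 8
@8: m0 [16B, align 4] → 24
@24: e [4B, align 4] → 28
@28: m18 [4B, align 4] → 32
@32: m14 [4B, align 4] → 36
@36: m2 [13B, align 1] → 49
+7 pad (align 8)
@56: m4 [8B, align 8] → 64
size 64, align 8

64 bytes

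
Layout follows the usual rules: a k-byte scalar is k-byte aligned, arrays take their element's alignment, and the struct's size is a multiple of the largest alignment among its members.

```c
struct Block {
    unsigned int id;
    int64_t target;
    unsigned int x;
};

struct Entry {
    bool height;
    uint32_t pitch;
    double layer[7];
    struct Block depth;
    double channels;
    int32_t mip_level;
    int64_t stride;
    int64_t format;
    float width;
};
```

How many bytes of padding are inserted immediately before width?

0

Block: 0..4  id  (4B, 4-aligned); 4..8  -- padding (4B); 8..16  target  (8B, 8-aligned); 16..20  x  (4B, 4-aligned); 20..24  -- tail padding (4B); sizeof = 24, alignof = 8
0..1  height  (1B, 1-aligned)
1..4  -- padding (3B)
4..8  pitch  (4B, 4-aligned)
8..64  layer  (56B, 8-aligned)
64..88  depth  (24B, 8-aligned)
88..96  channels  (8B, 8-aligned)
96..100  mip_level  (4B, 4-aligned)
100..104  -- padding (4B)
104..112  stride  (8B, 8-aligned)
112..120  format  (8B, 8-aligned)
120..124  width  (4B, 4-aligned)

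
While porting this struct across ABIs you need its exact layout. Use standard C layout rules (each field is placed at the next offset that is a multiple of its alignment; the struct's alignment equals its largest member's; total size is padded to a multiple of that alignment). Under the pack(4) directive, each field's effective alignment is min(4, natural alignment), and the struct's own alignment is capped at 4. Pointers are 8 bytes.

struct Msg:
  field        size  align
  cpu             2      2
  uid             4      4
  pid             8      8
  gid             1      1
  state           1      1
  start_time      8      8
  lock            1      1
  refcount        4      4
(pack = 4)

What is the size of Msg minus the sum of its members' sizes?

0..2  cpu  (2B, 2-aligned)
2..4  -- padding (2B)
4..8  uid  (4B, 4-aligned)
8..16  pid  (8B, 4-aligned)
16..17  gid  (1B, 1-aligned)
17..18  state  (1B, 1-aligned)
18..20  -- padding (2B)
20..28  start_time  (8B, 4-aligned)
28..29  lock  (1B, 1-aligned)
29..32  -- padding (3B)
32..36  refcount  (4B, 4-aligned)
sizeof = 36, alignof = 4
data bytes 29, size 36 → padding 7

7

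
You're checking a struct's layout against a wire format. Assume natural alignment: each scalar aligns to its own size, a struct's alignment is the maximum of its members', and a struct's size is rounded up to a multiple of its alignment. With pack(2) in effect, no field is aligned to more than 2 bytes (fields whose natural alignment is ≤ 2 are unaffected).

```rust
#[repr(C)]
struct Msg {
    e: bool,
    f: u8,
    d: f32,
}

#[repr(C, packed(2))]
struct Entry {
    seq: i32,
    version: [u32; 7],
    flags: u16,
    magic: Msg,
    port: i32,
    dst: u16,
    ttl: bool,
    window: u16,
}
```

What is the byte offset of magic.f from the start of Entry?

35

Msg: e at 0 (size 1, align 1) → ends 1; f at 1 (size 1, align 1) → ends 2; pad 2 to align 4 for d; d at 4 (size 4, align 4) → ends 8; total 8 bytes, alignment 4
seq at 0 (size 4, align 2) → ends 4
version at 4 (size 28, align 2) → ends 32
flags at 32 (size 2, align 2) → ends 34
magic at 34 (size 8, align 2) → ends 42
within Msg: f at 1
34 + 1 = 35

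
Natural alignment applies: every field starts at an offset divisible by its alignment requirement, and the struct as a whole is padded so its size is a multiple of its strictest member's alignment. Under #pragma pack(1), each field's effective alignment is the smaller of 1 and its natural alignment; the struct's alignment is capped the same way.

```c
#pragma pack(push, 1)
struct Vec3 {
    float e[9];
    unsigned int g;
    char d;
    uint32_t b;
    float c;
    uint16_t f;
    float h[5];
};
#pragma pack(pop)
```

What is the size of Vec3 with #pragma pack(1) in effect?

71

e at 0 (size 36, align 1) → ends 36
g at 36 (size 4, align 1) → ends 40
d at 40 (size 1, align 1) → ends 41
b at 41 (size 4, align 1) → ends 45
c at 45 (size 4, align 1) → ends 49
f at 49 (size 2, align 1) → ends 51
h at 51 (size 20, align 1) → ends 71
total 71 bytes, alignment 1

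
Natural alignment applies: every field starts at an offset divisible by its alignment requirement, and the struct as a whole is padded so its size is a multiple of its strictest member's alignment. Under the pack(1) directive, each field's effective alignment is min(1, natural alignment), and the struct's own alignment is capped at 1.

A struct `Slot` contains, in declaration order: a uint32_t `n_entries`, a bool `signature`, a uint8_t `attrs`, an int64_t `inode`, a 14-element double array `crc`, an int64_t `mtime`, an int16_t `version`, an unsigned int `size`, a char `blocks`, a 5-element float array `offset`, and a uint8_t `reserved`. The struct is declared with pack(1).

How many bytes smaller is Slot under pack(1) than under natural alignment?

natural layout:
  @0: n_entries [4B, align 4] → 4
  @4: signature [1B, align 1] → 5
  @5: attrs [1B, align 1] → 6
  +2 pad (align 8)
  @8: inode [8B, align 8] → 16
  @16: crc [112B, align 8] → 128
  @128: mtime [8B, align 8] → 136
  @136: version [2B, align 2] → 138
  +2 pad (align 4)
  @140: size [4B, align 4] → 144
  @144: blocks [1B, align 1] → 145
  +3 pad (align 4)
  @148: offset [20B, align 4] → 168
  @168: reserved [1B, align 1] → 169
  +7 tail pad (align 8)
  size 176, align 8
packed(1) layout:
  @0: n_entries [4B, align 1] → 4
  @4: signature [1B, align 1] → 5
  @5: attrs [1B, align 1] → 6
  @6: inode [8B, align 1] → 14
  @14: crc [112B, align 1] → 126
  @126: mtime [8B, align 1] → 134
  @134: version [2B, align 1] → 136
  @136: size [4B, align 1] → 140
  @140: blocks [1B, align 1] → 141
  @141: offset [20B, align 1] → 161
  @161: reserved [1B, align 1] → 162
  size 162, align 1
176 − 162 = 14

14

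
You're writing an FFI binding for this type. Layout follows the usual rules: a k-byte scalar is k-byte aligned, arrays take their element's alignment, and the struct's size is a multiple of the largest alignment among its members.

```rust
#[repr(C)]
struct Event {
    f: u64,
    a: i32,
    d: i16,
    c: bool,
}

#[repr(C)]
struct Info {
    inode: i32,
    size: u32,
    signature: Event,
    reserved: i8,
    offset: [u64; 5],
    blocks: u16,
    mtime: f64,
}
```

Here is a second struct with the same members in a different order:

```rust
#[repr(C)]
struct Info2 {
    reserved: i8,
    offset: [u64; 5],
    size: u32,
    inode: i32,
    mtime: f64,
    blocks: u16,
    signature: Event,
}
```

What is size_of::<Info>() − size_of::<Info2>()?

0

Event: f at 0 (size 8, align 8) → ends 8; a at 8 (size 4, align 4) → ends 12; d at 12 (size 2, align 2) → ends 14; c at 14 (size 1, align 1) → ends 15; tail pad 1 to reach multiple of 8; total 16 bytes, alignment 8
inode at 0 (size 4, align 4) → ends 4
size at 4 (size 4, align 4) → ends 8
signature at 8 (size 16, align 8) → ends 24
reserved at 24 (size 1, align 1) → ends 25
pad 7 to align 8 for offset
offset at 32 (size 40, align 8) → ends 72
blocks at 72 (size 2, align 2) → ends 74
pad 6 to align 8 for mtime
mtime at 80 (size 8, align 8) → ends 88
total 88 bytes, alignment 8
— Info2 —
reserved at 0 (size 1, align 1) → ends 1
pad 7 to align 8 for offset
offset at 8 (size 40, align 8) → ends 48
size at 48 (size 4, align 4) → ends 52
inode at 52 (size 4, align 4) → ends 56
mtime at 56 (size 8, align 8) → ends 64
blocks at 64 (size 2, align 2) → ends 66
pad 6 to align 8 for signature
signature at 72 (size 16, align 8) → ends 88
total 88 bytes, alignment 8
88 − 88 = 0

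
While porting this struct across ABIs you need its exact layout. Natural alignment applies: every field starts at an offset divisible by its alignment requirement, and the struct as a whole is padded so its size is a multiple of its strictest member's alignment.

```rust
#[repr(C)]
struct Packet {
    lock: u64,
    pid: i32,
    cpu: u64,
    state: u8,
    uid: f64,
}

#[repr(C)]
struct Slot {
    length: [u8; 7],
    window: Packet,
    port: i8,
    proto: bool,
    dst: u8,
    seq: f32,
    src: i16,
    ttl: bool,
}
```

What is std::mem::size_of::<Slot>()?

64 bytes

Packet: lock at 0 (size 8, align 8) → ends 8; pid at 8 (size 4, align 4) → ends 12; pad 4 to align 8 for cpu; cpu at 16 (size 8, align 8) → ends 24; state at 24 (size 1, align 1) → ends 25; pad 7 to align 8 for uid; uid at 32 (size 8, align 8) → ends 40; total 40 bytes, alignment 8
length at 0 (size 7, align 1) → ends 7
pad 1 to align 8 for window
window at 8 (size 40, align 8) → ends 48
port at 48 (size 1, align 1) → ends 49
proto at 49 (size 1, align 1) → ends 50
dst at 50 (size 1, align 1) → ends 51
pad 1 to align 4 for seq
seq at 52 (size 4, align 4) → ends 56
src at 56 (size 2, align 2) → ends 58
ttl at 58 (size 1, align 1) → ends 59
tail pad 5 to reach multiple of 8
total 64 bytes, alignment 8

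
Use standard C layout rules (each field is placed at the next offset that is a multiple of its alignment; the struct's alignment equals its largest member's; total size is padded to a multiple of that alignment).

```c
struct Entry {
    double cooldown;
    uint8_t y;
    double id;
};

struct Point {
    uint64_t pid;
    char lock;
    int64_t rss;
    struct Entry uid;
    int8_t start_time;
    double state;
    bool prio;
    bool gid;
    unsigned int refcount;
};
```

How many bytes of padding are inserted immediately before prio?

Entry: cooldown at 0 (size 8, align 8) → ends 8; y at 8 (size 1, align 1) → ends 9; pad 7 to align 8 for id; id at 16 (size 8, align 8) → ends 24; total 24 bytes, alignment 8
pid at 0 (size 8, align 8) → ends 8
lock at 8 (size 1, align 1) → ends 9
pad 7 to align 8 for rss
rss at 16 (size 8, align 8) → ends 24
uid at 24 (size 24, align 8) → ends 48
start_time at 48 (size 1, align 1) → ends 49
pad 7 to align 8 for state
state at 56 (size 8, align 8) → ends 64
prio at 64 (size 1, align 1) → ends 65

0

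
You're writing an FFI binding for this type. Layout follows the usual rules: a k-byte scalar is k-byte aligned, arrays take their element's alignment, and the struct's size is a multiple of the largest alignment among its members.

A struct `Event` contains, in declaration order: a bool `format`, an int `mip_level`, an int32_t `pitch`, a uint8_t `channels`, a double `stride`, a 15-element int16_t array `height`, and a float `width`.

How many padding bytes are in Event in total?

@0: format [1B, align 1] → 1
+3 pad (align 4)
@4: mip_level [4B, align 4] → 8
@8: pitch [4B, align 4] → 12
@12: channels [1B, align 1] → 13
+3 pad (align 8)
@16: stride [8B, align 8] → 24
@24: height [30B, align 2] → 54
+2 pad (align 4)
@56: width [4B, align 4] → 60
+4 tail pad (align 8)
size 64, align 8
data bytes 52, size 64 → padding 12

12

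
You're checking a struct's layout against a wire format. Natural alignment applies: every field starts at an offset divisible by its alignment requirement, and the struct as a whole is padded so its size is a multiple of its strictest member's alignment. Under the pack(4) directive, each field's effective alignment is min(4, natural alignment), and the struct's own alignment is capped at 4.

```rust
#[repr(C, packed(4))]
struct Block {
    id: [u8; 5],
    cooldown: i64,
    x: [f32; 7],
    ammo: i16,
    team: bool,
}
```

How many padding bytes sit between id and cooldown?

3

@0: id [5B, align 1] → 5
+3 pad (align 4)
@8: cooldown [8B, align 4] → 16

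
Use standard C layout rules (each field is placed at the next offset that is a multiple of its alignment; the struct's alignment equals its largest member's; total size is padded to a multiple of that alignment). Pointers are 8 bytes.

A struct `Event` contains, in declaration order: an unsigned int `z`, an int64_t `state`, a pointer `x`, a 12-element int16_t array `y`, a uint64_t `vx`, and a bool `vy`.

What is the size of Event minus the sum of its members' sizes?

@0: z [4B, align 4] → 4
+4 pad (align 8)
@8: state [8B, align 8] → 16
@16: x [8B, align 8] → 24
@24: y [24B, align 2] → 48
@48: vx [8B, align 8] → 56
@56: vy [1B, align 1] → 57
+7 tail pad (align 8)
size 64, align 8
data bytes 53, size 64 → padding 11

11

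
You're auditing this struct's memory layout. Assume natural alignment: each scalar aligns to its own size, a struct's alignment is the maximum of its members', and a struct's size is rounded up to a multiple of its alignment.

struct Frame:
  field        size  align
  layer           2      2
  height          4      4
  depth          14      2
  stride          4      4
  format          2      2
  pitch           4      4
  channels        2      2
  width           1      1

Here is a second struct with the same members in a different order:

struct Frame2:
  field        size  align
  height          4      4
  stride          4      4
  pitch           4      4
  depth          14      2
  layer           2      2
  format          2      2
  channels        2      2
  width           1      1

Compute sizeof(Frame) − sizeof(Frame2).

@0: layer [2B, align 2] → 2
+2 pad (align 4)
@4: height [4B, align 4] → 8
@8: depth [14B, align 2] → 22
+2 pad (align 4)
@24: stride [4B, align 4] → 28
@28: format [2B, align 2] → 30
+2 pad (align 4)
@32: pitch [4B, align 4] → 36
@36: channels [2B, align 2] → 38
@38: width [1B, align 1] → 39
+1 tail pad (align 4)
size 40, align 4
— Frame2 —
@0: height [4B, align 4] → 4
@4: stride [4B, align 4] → 8
@8: pitch [4B, align 4] → 12
@12: depth [14B, align 2] → 26
@26: layer [2B, align 2] → 28
@28: format [2B, align 2] → 30
@30: channels [2B, align 2] → 32
@32: width [1B, align 1] → 33
+3 tail pad (align 4)
size 36, align 4
40 − 36 = 4

4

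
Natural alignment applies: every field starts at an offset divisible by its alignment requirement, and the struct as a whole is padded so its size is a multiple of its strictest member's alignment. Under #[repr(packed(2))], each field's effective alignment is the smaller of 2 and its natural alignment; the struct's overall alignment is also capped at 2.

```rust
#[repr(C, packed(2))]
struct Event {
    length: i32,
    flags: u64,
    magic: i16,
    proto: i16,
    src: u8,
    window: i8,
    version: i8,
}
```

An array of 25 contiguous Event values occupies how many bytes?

500

length at 0 (size 4, align 2) → ends 4
flags at 4 (size 8, align 2) → ends 12
magic at 12 (size 2, align 2) → ends 14
proto at 14 (size 2, align 2) → ends 16
src at 16 (size 1, align 1) → ends 17
window at 17 (size 1, align 1) → ends 18
version at 18 (size 1, align 1) → ends 19
tail pad 1 to reach multiple of 2
total 20 bytes, alignment 2
array of 25: 25 × 20 = 500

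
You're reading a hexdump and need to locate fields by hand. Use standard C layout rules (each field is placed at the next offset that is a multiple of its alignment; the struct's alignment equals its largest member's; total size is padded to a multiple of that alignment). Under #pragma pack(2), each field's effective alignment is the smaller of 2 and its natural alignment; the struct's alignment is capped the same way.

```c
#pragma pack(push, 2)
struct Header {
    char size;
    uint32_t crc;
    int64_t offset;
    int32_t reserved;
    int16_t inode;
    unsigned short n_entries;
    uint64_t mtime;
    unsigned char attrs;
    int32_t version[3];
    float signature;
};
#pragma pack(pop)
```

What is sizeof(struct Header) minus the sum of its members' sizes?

0..1  size  (1B, 1-aligned)
1..2  -- padding (1B)
2..6  crc  (4B, 2-aligned)
6..14  offset  (8B, 2-aligned)
14..18  reserved  (4B, 2-aligned)
18..20  inode  (2B, 2-aligned)
20..22  n_entries  (2B, 2-aligned)
22..30  mtime  (8B, 2-aligned)
30..31  attrs  (1B, 1-aligned)
31..32  -- padding (1B)
32..44  version  (12B, 2-aligned)
44..48  signature  (4B, 2-aligned)
sizeof = 48, alignof = 2
data bytes 46, size 48 → padding 2

2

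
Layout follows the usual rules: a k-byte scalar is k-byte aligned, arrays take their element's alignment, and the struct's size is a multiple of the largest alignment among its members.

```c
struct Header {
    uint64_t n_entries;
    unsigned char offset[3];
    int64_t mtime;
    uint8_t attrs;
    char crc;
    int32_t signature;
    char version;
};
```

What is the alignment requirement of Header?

member alignments: n_entries=8, offset=1, mtime=8, attrs=1, crc=1, signature=4, version=1
max = 8

8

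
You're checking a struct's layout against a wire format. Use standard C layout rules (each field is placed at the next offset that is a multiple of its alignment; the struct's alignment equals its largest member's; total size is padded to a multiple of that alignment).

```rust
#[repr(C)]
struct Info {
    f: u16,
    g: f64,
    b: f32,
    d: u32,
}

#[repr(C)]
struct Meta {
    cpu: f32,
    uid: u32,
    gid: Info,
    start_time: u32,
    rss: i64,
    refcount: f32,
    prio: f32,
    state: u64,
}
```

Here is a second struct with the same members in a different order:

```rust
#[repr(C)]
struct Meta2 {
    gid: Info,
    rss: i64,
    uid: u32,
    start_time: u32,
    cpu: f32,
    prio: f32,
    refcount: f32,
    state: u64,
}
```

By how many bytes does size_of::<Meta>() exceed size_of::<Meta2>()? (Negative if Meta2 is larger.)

Info: f at 0 (size 2, align 2) → ends 2; pad 6 to align 8 for g; g at 8 (size 8, align 8) → ends 16; b at 16 (size 4, align 4) → ends 20; d at 20 (size 4, align 4) → ends 24; total 24 bytes, alignment 8
cpu at 0 (size 4, align 4) → ends 4
uid at 4 (size 4, align 4) → ends 8
gid at 8 (size 24, align 8) → ends 32
start_time at 32 (size 4, align 4) → ends 36
pad 4 to align 8 for rss
rss at 40 (size 8, align 8) → ends 48
refcount at 48 (size 4, align 4) → ends 52
prio at 52 (size 4, align 4) → ends 56
state at 56 (size 8, align 8) → ends 64
total 64 bytes, alignment 8
— Meta2 —
gid at 0 (size 24, align 8) → ends 24
rss at 24 (size 8, align 8) → ends 32
uid at 32 (size 4, align 4) → ends 36
start_time at 36 (size 4, align 4) → ends 40
cpu at 40 (size 4, align 4) → ends 44
prio at 44 (size 4, align 4) → ends 48
refcount at 48 (size 4, align 4) → ends 52
pad 4 to align 8 for state
state at 56 (size 8, align 8) → ends 64
total 64 bytes, alignment 8
64 − 64 = 0

0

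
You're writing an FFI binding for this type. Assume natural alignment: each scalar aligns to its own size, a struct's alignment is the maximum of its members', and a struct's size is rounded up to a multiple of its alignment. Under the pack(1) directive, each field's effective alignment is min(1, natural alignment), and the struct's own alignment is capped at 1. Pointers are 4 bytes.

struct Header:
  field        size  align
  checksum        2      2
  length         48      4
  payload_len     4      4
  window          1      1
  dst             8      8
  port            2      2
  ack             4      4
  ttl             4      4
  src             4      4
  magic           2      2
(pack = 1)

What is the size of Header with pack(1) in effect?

79

@0: checksum [2B, align 1] → 2
@2: length [48B, align 1] → 50
@50: payload_len [4B, align 1] → 54
@54: window [1B, align 1] → 55
@55: dst [8B, align 1] → 63
@63: port [2B, align 1] → 65
@65: ack [4B, align 1] → 69
@69: ttl [4B, align 1] → 73
@73: src [4B, align 1] → 77
@77: magic [2B, align 1] → 79
size 79, align 1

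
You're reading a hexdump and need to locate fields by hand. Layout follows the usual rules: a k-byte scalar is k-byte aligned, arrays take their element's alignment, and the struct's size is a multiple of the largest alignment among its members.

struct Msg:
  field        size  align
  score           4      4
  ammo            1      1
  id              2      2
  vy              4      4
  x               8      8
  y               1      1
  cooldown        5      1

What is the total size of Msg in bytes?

0..4  score  (4B, 4-aligned)
4..5  ammo  (1B, 1-aligned)
5..6  -- padding (1B)
6..8  id  (2B, 2-aligned)
8..12  vy  (4B, 4-aligned)
12..16  -- padding (4B)
16..24  x  (8B, 8-aligned)
24..25  y  (1B, 1-aligned)
25..30  cooldown  (5B, 1-aligned)
30..32  -- tail padding (2B)
sizeof = 32, alignof = 8

32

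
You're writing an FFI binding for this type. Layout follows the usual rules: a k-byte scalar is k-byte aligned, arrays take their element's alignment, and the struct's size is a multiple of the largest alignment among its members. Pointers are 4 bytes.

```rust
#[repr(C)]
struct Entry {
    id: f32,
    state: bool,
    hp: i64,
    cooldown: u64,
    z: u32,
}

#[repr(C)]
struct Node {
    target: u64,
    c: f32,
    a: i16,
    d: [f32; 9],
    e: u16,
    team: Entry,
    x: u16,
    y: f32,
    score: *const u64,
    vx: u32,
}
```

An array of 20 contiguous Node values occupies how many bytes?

Entry: @0: id [4B, align 4] → 4; @4: state [1B, align 1] → 5; +3 pad (align 8); @8: hp [8B, align 8] → 16; @16: cooldown [8B, align 8] → 24; @24: z [4B, align 4] → 28; +4 tail pad (align 8); size 32, align 8
@0: target [8B, align 8] → 8
@8: c [4B, align 4] → 12
@12: a [2B, align 2] → 14
+2 pad (align 4)
@16: d [36B, align 4] → 52
@52: e [2B, align 2] → 54
+2 pad (align 8)
@56: team [32B, align 8] → 88
@88: x [2B, align 2] → 90
+2 pad (align 4)
@92: y [4B, align 4] → 96
@96: score [4B, align 4] → 100
@100: vx [4B, align 4] → 104
size 104, align 8
array of 20: 20 × 104 = 2080

2080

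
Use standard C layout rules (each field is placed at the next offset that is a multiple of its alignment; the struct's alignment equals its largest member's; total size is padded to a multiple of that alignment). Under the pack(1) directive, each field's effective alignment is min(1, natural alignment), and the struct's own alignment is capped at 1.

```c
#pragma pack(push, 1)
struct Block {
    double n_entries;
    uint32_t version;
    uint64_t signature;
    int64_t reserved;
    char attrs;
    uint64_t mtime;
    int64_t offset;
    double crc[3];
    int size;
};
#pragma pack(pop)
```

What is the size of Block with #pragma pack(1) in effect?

73

n_entries at 0 (size 8, align 1) → ends 8
version at 8 (size 4, align 1) → ends 12
signature at 12 (size 8, align 1) → ends 20
reserved at 20 (size 8, align 1) → ends 28
attrs at 28 (size 1, align 1) → ends 29
mtime at 29 (size 8, align 1) → ends 37
offset at 37 (size 8, align 1) → ends 45
crc at 45 (size 24, align 1) → ends 69
size at 69 (size 4, align 1) → ends 73
total 73 bytes, alignment 1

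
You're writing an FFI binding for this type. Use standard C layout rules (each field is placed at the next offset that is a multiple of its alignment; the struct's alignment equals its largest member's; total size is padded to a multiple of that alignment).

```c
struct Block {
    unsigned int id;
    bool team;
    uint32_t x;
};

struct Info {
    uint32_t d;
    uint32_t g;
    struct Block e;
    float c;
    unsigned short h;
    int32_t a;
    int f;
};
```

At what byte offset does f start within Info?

32

Block: id at 0 (size 4, align 4) → ends 4; team at 4 (size 1, align 1) → ends 5; pad 3 to align 4 for x; x at 8 (size 4, align 4) → ends 12; total 12 bytes, alignment 4
d at 0 (size 4, align 4) → ends 4
g at 4 (size 4, align 4) → ends 8
e at 8 (size 12, align 4) → ends 20
c at 20 (size 4, align 4) → ends 24
h at 24 (size 2, align 2) → ends 26
pad 2 to align 4 for a
a at 28 (size 4, align 4) → ends 32
f at 32 (size 4, align 4) → ends 36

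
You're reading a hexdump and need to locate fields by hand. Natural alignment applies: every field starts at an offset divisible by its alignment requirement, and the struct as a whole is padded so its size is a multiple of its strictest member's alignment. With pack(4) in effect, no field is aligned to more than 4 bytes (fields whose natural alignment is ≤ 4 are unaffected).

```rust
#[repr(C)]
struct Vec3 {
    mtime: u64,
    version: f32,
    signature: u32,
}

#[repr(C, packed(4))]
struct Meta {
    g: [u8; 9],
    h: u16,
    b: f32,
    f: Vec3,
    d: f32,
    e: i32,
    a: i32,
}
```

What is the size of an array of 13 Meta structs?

Vec3: mtime at 0 (size 8, align 8) → ends 8; version at 8 (size 4, align 4) → ends 12; signature at 12 (size 4, align 4) → ends 16; total 16 bytes, alignment 8
g at 0 (size 9, align 1) → ends 9
pad 1 to align 2 for h
h at 10 (size 2, align 2) → ends 12
b at 12 (size 4, align 4) → ends 16
f at 16 (size 16, align 4) → ends 32
d at 32 (size 4, align 4) → ends 36
e at 36 (size 4, align 4) → ends 40
a at 40 (size 4, align 4) → ends 44
total 44 bytes, alignment 4
array of 13: 13 × 44 = 572

572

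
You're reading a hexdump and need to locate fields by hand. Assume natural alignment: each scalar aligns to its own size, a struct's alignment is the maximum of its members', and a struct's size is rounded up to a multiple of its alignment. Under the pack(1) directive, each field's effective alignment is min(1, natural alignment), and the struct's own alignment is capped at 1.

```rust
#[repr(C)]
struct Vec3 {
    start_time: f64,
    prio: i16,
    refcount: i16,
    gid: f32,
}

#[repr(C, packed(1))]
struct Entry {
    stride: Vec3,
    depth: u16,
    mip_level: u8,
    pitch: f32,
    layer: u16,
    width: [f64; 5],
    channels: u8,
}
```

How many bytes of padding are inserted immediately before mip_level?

Vec3: 0..8  start_time  (8B, 8-aligned); 8..10  prio  (2B, 2-aligned); 10..12  refcount  (2B, 2-aligned); 12..16  gid  (4B, 4-aligned); sizeof = 16, alignof = 8
0..16  stride  (16B, 1-aligned)
16..18  depth  (2B, 1-aligned)
18..19  mip_level  (1B, 1-aligned)

0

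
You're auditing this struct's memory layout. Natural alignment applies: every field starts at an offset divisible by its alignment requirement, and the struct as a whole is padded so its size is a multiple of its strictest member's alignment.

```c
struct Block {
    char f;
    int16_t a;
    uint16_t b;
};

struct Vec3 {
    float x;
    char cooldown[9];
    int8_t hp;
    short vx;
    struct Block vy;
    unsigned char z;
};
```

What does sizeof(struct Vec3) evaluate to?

24 bytes

Block: f at 0 (size 1, align 1) → ends 1; pad 1 to align 2 for a; a at 2 (size 2, align 2) → ends 4; b at 4 (size 2, align 2) → ends 6; total 6 bytes, alignment 2
x at 0 (size 4, align 4) → ends 4
cooldown at 4 (size 9, align 1) → ends 13
hp at 13 (size 1, align 1) → ends 14
vx at 14 (size 2, align 2) → ends 16
vy at 16 (size 6, align 2) → ends 22
z at 22 (size 1, align 1) → ends 23
tail pad 1 to reach multiple of 4
total 24 bytes, alignment 4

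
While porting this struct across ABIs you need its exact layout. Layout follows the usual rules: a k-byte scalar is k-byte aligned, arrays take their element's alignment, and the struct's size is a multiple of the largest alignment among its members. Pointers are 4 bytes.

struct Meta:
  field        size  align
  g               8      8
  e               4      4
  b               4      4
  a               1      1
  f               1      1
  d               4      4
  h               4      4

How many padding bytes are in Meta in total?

0..8  g  (8B, 8-aligned)
8..12  e  (4B, 4-aligned)
12..16  b  (4B, 4-aligned)
16..17  a  (1B, 1-aligned)
17..18  f  (1B, 1-aligned)
18..20  -- padding (2B)
20..24  d  (4B, 4-aligned)
24..28  h  (4B, 4-aligned)
28..32  -- tail padding (4B)
sizeof = 32, alignof = 8
data bytes 26, size 32 → padding 6

6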